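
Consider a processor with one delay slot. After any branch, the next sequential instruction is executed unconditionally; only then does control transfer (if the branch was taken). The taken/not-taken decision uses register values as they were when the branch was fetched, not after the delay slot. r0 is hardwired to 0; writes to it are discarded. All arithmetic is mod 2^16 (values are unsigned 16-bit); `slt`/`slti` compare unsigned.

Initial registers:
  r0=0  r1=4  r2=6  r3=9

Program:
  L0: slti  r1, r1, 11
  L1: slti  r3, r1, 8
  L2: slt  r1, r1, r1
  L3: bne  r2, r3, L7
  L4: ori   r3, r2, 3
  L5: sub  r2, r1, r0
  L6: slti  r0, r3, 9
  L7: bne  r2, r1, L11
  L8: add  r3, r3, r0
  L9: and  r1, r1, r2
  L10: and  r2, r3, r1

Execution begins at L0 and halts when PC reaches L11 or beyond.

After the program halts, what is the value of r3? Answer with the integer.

#0 slti  r1, r1, 11 ; 0/1/6/9
#1 slti  r3, r1, 8 ; 0/1/6/1
#2 slt  r1, r1, r1 ; 0/0/6/1
#3 bne  r2, r3, L7 ; 0/0/6/1 ; →target
#4 ori   r3, r2, 3 ; 0/0/6/7
#7 bne  r2, r1, L11 ; 0/0/6/7 ; →target
#8 add  r3, r3, r0 ; 0/0/6/7

7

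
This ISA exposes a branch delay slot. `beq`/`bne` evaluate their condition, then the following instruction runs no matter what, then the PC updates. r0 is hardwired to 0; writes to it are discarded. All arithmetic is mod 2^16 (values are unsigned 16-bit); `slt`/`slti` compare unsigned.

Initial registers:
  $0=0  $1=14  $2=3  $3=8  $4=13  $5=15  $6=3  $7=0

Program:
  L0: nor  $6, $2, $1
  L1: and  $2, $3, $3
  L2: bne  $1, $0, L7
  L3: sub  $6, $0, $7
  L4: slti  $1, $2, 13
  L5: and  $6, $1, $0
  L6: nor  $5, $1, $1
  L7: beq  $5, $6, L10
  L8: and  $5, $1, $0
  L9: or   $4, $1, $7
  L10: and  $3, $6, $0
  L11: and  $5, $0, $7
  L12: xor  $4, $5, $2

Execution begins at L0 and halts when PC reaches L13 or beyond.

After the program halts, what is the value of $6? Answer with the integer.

#0 nor  $6, $2, $1 ; 0/14/3/8/13/15/65520/0
#1 and  $2, $3, $3 ; 0/14/8/8/13/15/65520/0
#2 bne  $1, $0, L7 ; 0/14/8/8/13/15/65520/0 ; →target
#3 sub  $6, $0, $7 ; 0/14/8/8/13/15/0/0
#7 beq  $5, $6, L10 ; 0/14/8/8/13/15/0/0 ; →fallthru
#8 and  $5, $1, $0 ; 0/14/8/8/13/0/0/0
#9 or   $4, $1, $7 ; 0/14/8/8/14/0/0/0
#10 and  $3, $6, $0 ; 0/14/8/0/14/0/0/0
#11 and  $5, $0, $7 ; 0/14/8/0/14/0/0/0
#12 xor  $4, $5, $2 ; 0/14/8/0/8/0/0/0

0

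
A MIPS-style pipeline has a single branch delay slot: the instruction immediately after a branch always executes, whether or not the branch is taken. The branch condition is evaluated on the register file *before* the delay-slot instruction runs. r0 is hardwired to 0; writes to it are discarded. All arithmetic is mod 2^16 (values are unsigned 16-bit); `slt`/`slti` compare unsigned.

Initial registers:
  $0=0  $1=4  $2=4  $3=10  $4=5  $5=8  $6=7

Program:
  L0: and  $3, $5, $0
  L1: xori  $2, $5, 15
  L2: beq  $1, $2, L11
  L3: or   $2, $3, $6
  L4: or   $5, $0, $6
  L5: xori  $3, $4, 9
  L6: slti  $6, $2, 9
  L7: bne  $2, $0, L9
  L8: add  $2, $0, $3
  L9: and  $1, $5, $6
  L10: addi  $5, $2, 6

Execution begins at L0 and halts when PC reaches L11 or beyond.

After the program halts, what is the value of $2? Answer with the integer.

12

PC=0  and  $3, $5, $0        | $0=0 $1=4 $2=4 $3=0 $4=5 $5=8 $6=7
PC=1  xori  $2, $5, 15       | $0=0 $1=4 $2=7 $3=0 $4=5 $5=8 $6=7
PC=2  beq  $1, $2, L11       | $0=0 $1=4 $2=7 $3=0 $4=5 $5=8 $6=7  [not taken]
PC=3  or   $2, $3, $6        | $0=0 $1=4 $2=7 $3=0 $4=5 $5=8 $6=7
PC=4  or   $5, $0, $6        | $0=0 $1=4 $2=7 $3=0 $4=5 $5=7 $6=7
PC=5  xori  $3, $4, 9        | $0=0 $1=4 $2=7 $3=12 $4=5 $5=7 $6=7
PC=6  slti  $6, $2, 9        | $0=0 $1=4 $2=7 $3=12 $4=5 $5=7 $6=1
PC=7  bne  $2, $0, L9        | $0=0 $1=4 $2=7 $3=12 $4=5 $5=7 $6=1  [TAKEN]
PC=8  add  $2, $0, $3        | $0=0 $1=4 $2=12 $3=12 $4=5 $5=7 $6=1
PC=9  and  $1, $5, $6        | $0=0 $1=1 $2=12 $3=12 $4=5 $5=7 $6=1
PC=10 addi  $5, $2, 6        | $0=0 $1=1 $2=12 $3=12 $4=5 $5=18 $6=1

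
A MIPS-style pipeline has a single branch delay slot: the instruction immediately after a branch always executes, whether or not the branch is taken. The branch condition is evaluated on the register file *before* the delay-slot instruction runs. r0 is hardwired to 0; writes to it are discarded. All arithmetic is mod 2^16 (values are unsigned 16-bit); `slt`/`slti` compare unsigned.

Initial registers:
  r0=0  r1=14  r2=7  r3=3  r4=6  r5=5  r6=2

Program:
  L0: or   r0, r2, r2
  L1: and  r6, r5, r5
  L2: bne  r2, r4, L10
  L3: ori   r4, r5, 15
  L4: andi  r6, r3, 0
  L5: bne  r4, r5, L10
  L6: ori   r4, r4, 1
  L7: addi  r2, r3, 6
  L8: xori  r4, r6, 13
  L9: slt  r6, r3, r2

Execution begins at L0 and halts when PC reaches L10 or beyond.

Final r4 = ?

15

PC=0  or   r0, r2, r2        | r0=0 r1=14 r2=7 r3=3 r4=6 r5=5 r6=2
PC=1  and  r6, r5, r5        | r0=0 r1=14 r2=7 r3=3 r4=6 r5=5 r6=5
PC=2  bne  r2, r4, L10       | r0=0 r1=14 r2=7 r3=3 r4=6 r5=5 r6=5  [TAKEN]
PC=3  ori   r4, r5, 15       | r0=0 r1=14 r2=7 r3=3 r4=15 r5=5 r6=5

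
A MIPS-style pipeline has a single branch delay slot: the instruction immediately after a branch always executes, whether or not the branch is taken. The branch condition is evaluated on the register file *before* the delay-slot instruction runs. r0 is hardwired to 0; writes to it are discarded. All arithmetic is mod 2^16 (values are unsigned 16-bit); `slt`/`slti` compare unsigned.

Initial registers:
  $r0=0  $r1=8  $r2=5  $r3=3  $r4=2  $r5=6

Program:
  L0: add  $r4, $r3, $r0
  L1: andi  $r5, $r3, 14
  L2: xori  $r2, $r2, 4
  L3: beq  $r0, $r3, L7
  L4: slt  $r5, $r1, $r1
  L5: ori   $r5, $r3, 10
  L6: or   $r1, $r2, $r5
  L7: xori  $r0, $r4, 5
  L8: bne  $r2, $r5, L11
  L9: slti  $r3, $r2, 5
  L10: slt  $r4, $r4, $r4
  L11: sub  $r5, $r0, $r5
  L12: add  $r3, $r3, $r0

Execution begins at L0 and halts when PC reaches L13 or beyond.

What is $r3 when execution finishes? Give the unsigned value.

1

#0 add  $r4, $r3, $r0 ; 0/8/5/3/3/6
#1 andi  $r5, $r3, 14 ; 0/8/5/3/3/2
#2 xori  $r2, $r2, 4 ; 0/8/1/3/3/2
#3 beq  $r0, $r3, L7 ; 0/8/1/3/3/2 ; →fallthru
#4 slt  $r5, $r1, $r1 ; 0/8/1/3/3/0
#5 ori   $r5, $r3, 10 ; 0/8/1/3/3/11
#6 or   $r1, $r2, $r5 ; 0/11/1/3/3/11
#7 xori  $r0, $r4, 5 ; 0/11/1/3/3/11
#8 bne  $r2, $r5, L11 ; 0/11/1/3/3/11 ; →target
#9 slti  $r3, $r2, 5 ; 0/11/1/1/3/11
#11 sub  $r5, $r0, $r5 ; 0/11/1/1/3/65525
#12 add  $r3, $r3, $r0 ; 0/11/1/1/3/65525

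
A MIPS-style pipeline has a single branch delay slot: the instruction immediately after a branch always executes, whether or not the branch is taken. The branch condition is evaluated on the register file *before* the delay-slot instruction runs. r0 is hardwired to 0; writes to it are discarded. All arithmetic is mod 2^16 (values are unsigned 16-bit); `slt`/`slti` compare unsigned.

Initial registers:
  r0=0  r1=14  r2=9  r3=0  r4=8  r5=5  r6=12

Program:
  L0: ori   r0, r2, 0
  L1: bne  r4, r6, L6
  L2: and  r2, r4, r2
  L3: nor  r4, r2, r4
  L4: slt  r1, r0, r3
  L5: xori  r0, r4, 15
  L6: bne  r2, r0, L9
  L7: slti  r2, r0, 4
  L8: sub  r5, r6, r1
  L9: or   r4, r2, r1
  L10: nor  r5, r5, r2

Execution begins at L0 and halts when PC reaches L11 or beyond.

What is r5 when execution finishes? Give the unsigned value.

65530

#0 ori   r0, r2, 0 ; 0/14/9/0/8/5/12
#1 bne  r4, r6, L6 ; 0/14/9/0/8/5/12 ; →target
#2 and  r2, r4, r2 ; 0/14/8/0/8/5/12
#6 bne  r2, r0, L9 ; 0/14/8/0/8/5/12 ; →target
#7 slti  r2, r0, 4 ; 0/14/1/0/8/5/12
#9 or   r4, r2, r1 ; 0/14/1/0/15/5/12
#10 nor  r5, r5, r2 ; 0/14/1/0/15/65530/12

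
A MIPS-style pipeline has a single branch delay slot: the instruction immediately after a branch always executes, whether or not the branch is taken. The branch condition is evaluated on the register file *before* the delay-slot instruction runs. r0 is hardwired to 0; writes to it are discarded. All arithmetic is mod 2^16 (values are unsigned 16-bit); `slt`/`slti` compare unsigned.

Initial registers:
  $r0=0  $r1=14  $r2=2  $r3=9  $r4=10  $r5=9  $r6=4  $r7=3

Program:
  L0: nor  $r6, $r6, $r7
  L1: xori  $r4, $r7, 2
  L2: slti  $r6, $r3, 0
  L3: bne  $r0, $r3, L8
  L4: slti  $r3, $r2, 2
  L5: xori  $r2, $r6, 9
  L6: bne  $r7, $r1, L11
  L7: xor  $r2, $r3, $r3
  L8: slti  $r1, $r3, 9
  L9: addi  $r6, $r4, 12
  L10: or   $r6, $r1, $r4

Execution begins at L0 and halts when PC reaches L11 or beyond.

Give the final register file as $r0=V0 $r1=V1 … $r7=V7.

[0] nor  $r6, $r6, $r7  →  {$r0:0, $r1:14, $r2:2, $r3:9, $r4:10, $r5:9, $r6:65528, $r7:3}
[1] xori  $r4, $r7, 2  →  {$r0:0, $r1:14, $r2:2, $r3:9, $r4:1, $r5:9, $r6:65528, $r7:3}
[2] slti  $r6, $r3, 0  →  {$r0:0, $r1:14, $r2:2, $r3:9, $r4:1, $r5:9, $r6:0, $r7:3}
[3] bne  $r0, $r3, L8  →  {$r0:0, $r1:14, $r2:2, $r3:9, $r4:1, $r5:9, $r6:0, $r7:3}  ⟨branch taken⟩
[4] slti  $r3, $r2, 2  →  {$r0:0, $r1:14, $r2:2, $r3:0, $r4:1, $r5:9, $r6:0, $r7:3}
[8] slti  $r1, $r3, 9  →  {$r0:0, $r1:1, $r2:2, $r3:0, $r4:1, $r5:9, $r6:0, $r7:3}
[9] addi  $r6, $r4, 12  →  {$r0:0, $r1:1, $r2:2, $r3:0, $r4:1, $r5:9, $r6:13, $r7:3}
[10] or   $r6, $r1, $r4  →  {$r0:0, $r1:1, $r2:2, $r3:0, $r4:1, $r5:9, $r6:1, $r7:3}

$r0=0 $r1=1 $r2=2 $r3=0 $r4=1 $r5=9 $r6=1 $r7=3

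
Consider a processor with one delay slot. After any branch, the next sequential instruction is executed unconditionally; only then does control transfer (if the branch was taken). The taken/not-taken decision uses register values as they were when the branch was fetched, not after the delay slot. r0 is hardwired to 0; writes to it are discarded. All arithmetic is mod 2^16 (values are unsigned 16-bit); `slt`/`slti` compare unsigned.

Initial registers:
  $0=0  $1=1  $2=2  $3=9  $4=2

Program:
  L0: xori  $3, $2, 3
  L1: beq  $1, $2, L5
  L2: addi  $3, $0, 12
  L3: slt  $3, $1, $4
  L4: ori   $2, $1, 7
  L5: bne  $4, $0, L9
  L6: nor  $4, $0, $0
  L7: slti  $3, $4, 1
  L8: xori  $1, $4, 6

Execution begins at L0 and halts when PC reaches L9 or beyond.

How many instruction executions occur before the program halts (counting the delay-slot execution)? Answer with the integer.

7

PC=0  xori  $3, $2, 3        | $0=0 $1=1 $2=2 $3=1 $4=2
PC=1  beq  $1, $2, L5        | $0=0 $1=1 $2=2 $3=1 $4=2  [not taken]
PC=2  addi  $3, $0, 12       | $0=0 $1=1 $2=2 $3=12 $4=2
PC=3  slt  $3, $1, $4        | $0=0 $1=1 $2=2 $3=1 $4=2
PC=4  ori   $2, $1, 7        | $0=0 $1=1 $2=7 $3=1 $4=2
PC=5  bne  $4, $0, L9        | $0=0 $1=1 $2=7 $3=1 $4=2  [TAKEN]
PC=6  nor  $4, $0, $0        | $0=0 $1=1 $2=7 $3=1 $4=65535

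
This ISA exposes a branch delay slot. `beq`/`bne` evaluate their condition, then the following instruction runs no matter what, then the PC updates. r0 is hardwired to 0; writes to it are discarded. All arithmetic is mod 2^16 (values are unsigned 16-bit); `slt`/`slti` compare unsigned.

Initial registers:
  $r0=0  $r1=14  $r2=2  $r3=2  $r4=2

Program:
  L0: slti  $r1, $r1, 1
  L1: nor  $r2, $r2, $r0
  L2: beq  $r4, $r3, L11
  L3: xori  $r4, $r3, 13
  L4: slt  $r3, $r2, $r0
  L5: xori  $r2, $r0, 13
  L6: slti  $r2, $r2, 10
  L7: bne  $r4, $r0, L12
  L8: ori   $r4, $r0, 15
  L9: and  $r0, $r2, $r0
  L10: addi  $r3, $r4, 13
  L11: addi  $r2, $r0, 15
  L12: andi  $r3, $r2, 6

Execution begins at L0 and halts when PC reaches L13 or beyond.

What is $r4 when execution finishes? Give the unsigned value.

#0 slti  $r1, $r1, 1 ; 0/0/2/2/2
#1 nor  $r2, $r2, $r0 ; 0/0/65533/2/2
#2 beq  $r4, $r3, L11 ; 0/0/65533/2/2 ; →target
#3 xori  $r4, $r3, 13 ; 0/0/65533/2/15
#11 addi  $r2, $r0, 15 ; 0/0/15/2/15
#12 andi  $r3, $r2, 6 ; 0/0/15/6/15

15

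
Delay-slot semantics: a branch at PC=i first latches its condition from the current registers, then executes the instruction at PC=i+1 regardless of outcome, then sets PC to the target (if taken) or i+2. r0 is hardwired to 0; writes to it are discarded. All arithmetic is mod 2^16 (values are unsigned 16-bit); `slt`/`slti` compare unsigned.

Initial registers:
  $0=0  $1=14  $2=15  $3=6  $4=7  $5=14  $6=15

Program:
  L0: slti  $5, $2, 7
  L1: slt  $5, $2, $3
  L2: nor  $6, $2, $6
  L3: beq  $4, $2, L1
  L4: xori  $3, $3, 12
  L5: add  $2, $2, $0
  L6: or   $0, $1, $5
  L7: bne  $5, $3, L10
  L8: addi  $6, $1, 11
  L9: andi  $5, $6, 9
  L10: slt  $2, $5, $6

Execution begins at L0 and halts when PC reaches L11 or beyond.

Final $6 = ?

#0 slti  $5, $2, 7 ; 0/14/15/6/7/0/15
#1 slt  $5, $2, $3 ; 0/14/15/6/7/0/15
#2 nor  $6, $2, $6 ; 0/14/15/6/7/0/65520
#3 beq  $4, $2, L1 ; 0/14/15/6/7/0/65520 ; →fallthru
#4 xori  $3, $3, 12 ; 0/14/15/10/7/0/65520
#5 add  $2, $2, $0 ; 0/14/15/10/7/0/65520
#6 or   $0, $1, $5 ; 0/14/15/10/7/0/65520
#7 bne  $5, $3, L10 ; 0/14/15/10/7/0/65520 ; →target
#8 addi  $6, $1, 11 ; 0/14/15/10/7/0/25
#10 slt  $2, $5, $6 ; 0/14/1/10/7/0/25

25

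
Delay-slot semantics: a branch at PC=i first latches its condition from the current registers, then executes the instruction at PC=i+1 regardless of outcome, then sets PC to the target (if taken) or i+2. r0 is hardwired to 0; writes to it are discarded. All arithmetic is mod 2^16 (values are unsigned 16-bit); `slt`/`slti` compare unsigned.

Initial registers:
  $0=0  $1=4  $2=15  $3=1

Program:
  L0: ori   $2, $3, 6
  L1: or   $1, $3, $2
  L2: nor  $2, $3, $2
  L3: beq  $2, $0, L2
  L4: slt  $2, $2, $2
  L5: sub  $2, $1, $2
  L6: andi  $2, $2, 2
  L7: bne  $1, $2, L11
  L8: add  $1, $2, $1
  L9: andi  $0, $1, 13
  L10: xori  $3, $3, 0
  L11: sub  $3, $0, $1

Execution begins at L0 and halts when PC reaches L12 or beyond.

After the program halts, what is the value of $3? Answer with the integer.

[0] ori   $2, $3, 6  →  {$0:0, $1:4, $2:7, $3:1}
[1] or   $1, $3, $2  →  {$0:0, $1:7, $2:7, $3:1}
[2] nor  $2, $3, $2  →  {$0:0, $1:7, $2:65528, $3:1}
[3] beq  $2, $0, L2  →  {$0:0, $1:7, $2:65528, $3:1}  ⟨branch fallthrough⟩
[4] slt  $2, $2, $2  →  {$0:0, $1:7, $2:0, $3:1}
[5] sub  $2, $1, $2  →  {$0:0, $1:7, $2:7, $3:1}
[6] andi  $2, $2, 2  →  {$0:0, $1:7, $2:2, $3:1}
[7] bne  $1, $2, L11  →  {$0:0, $1:7, $2:2, $3:1}  ⟨branch taken⟩
[8] add  $1, $2, $1  →  {$0:0, $1:9, $2:2, $3:1}
[11] sub  $3, $0, $1  →  {$0:0, $1:9, $2:2, $3:65527}

65527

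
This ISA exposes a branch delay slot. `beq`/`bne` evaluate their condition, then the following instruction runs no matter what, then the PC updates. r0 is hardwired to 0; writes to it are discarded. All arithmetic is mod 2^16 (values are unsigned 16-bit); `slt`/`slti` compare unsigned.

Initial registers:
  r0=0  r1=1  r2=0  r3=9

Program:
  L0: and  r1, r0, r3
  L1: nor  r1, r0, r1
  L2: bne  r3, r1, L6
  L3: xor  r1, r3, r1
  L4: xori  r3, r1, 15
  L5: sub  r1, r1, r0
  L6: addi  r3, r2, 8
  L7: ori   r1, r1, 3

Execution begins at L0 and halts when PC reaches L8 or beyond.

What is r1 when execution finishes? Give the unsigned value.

65527

#0 and  r1, r0, r3 ; 0/0/0/9
#1 nor  r1, r0, r1 ; 0/65535/0/9
#2 bne  r3, r1, L6 ; 0/65535/0/9 ; →target
#3 xor  r1, r3, r1 ; 0/65526/0/9
#6 addi  r3, r2, 8 ; 0/65526/0/8
#7 ori   r1, r1, 3 ; 0/65527/0/8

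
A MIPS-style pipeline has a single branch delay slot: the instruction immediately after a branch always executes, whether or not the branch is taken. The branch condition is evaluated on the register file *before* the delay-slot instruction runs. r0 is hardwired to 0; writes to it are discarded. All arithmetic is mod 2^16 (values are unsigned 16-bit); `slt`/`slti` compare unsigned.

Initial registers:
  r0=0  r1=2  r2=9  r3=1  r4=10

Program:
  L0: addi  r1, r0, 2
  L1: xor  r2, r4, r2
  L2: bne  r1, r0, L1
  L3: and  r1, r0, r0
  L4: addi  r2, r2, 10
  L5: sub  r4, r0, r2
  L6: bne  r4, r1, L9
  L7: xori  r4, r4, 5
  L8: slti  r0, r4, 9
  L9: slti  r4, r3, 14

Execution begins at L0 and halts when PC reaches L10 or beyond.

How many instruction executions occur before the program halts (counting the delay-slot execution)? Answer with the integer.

12

[0] addi  r1, r0, 2  →  {r0:0, r1:2, r2:9, r3:1, r4:10}
[1] xor  r2, r4, r2  →  {r0:0, r1:2, r2:3, r3:1, r4:10}
[2] bne  r1, r0, L1  →  {r0:0, r1:2, r2:3, r3:1, r4:10}  ⟨branch taken⟩
[3] and  r1, r0, r0  →  {r0:0, r1:0, r2:3, r3:1, r4:10}
[1] xor  r2, r4, r2  →  {r0:0, r1:0, r2:9, r3:1, r4:10}
[2] bne  r1, r0, L1  →  {r0:0, r1:0, r2:9, r3:1, r4:10}  ⟨branch fallthrough⟩
[3] and  r1, r0, r0  →  {r0:0, r1:0, r2:9, r3:1, r4:10}
[4] addi  r2, r2, 10  →  {r0:0, r1:0, r2:19, r3:1, r4:10}
[5] sub  r4, r0, r2  →  {r0:0, r1:0, r2:19, r3:1, r4:65517}
[6] bne  r4, r1, L9  →  {r0:0, r1:0, r2:19, r3:1, r4:65517}  ⟨branch taken⟩
[7] xori  r4, r4, 5  →  {r0:0, r1:0, r2:19, r3:1, r4:65512}
[9] slti  r4, r3, 14  →  {r0:0, r1:0, r2:19, r3:1, r4:1}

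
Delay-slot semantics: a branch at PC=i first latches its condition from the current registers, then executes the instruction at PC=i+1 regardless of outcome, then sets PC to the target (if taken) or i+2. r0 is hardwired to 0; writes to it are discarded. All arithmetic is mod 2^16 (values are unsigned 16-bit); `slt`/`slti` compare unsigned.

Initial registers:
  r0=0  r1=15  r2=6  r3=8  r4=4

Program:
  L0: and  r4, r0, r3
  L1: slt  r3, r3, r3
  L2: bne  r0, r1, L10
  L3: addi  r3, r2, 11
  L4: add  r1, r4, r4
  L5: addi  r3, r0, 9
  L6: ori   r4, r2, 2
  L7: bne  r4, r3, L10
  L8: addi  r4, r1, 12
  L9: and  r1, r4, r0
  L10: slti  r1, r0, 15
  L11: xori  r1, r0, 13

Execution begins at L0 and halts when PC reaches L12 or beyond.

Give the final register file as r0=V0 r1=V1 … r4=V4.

r0=0 r1=13 r2=6 r3=17 r4=0

PC=0  and  r4, r0, r3        | r0=0 r1=15 r2=6 r3=8 r4=0
PC=1  slt  r3, r3, r3        | r0=0 r1=15 r2=6 r3=0 r4=0
PC=2  bne  r0, r1, L10       | r0=0 r1=15 r2=6 r3=0 r4=0  [TAKEN]
PC=3  addi  r3, r2, 11       | r0=0 r1=15 r2=6 r3=17 r4=0
PC=10 slti  r1, r0, 15       | r0=0 r1=1 r2=6 r3=17 r4=0
PC=11 xori  r1, r0, 13       | r0=0 r1=13 r2=6 r3=17 r4=0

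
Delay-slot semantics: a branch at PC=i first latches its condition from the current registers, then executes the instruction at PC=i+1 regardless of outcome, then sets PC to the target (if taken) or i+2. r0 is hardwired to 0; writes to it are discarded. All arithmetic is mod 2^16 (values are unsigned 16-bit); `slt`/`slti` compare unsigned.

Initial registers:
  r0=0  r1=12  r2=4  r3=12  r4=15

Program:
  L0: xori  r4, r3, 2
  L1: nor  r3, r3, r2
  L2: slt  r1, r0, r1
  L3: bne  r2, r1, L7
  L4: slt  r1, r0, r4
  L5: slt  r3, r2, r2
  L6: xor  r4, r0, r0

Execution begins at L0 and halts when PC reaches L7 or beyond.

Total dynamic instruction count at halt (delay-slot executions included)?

#0 xori  r4, r3, 2 ; 0/12/4/12/14
#1 nor  r3, r3, r2 ; 0/12/4/65523/14
#2 slt  r1, r0, r1 ; 0/1/4/65523/14
#3 bne  r2, r1, L7 ; 0/1/4/65523/14 ; →target
#4 slt  r1, r0, r4 ; 0/1/4/65523/14

5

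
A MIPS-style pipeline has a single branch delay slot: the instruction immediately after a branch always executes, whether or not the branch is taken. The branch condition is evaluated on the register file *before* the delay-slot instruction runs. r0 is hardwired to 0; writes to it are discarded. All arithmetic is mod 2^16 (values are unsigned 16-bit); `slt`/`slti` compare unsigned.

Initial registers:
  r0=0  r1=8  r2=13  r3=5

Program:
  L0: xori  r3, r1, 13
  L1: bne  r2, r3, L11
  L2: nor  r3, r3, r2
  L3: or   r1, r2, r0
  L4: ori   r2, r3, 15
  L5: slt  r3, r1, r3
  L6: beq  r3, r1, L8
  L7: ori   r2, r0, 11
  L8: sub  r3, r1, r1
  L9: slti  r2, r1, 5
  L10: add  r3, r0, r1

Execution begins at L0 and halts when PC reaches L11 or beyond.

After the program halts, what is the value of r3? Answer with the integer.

65522

#0 xori  r3, r1, 13 ; 0/8/13/5
#1 bne  r2, r3, L11 ; 0/8/13/5 ; →target
#2 nor  r3, r3, r2 ; 0/8/13/65522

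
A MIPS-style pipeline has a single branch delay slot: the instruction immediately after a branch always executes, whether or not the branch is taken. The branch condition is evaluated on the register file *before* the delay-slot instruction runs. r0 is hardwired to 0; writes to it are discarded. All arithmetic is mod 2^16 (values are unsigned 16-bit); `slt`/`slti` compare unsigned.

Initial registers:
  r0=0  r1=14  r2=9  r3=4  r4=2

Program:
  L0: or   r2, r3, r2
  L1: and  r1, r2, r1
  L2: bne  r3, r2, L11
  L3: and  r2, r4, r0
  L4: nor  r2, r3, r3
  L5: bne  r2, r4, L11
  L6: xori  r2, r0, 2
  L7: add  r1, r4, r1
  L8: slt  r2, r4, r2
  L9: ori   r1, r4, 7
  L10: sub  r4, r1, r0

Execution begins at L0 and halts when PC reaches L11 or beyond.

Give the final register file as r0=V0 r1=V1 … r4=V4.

#0 or   r2, r3, r2 ; 0/14/13/4/2
#1 and  r1, r2, r1 ; 0/12/13/4/2
#2 bne  r3, r2, L11 ; 0/12/13/4/2 ; →target
#3 and  r2, r4, r0 ; 0/12/0/4/2

r0=0 r1=12 r2=0 r3=4 r4=2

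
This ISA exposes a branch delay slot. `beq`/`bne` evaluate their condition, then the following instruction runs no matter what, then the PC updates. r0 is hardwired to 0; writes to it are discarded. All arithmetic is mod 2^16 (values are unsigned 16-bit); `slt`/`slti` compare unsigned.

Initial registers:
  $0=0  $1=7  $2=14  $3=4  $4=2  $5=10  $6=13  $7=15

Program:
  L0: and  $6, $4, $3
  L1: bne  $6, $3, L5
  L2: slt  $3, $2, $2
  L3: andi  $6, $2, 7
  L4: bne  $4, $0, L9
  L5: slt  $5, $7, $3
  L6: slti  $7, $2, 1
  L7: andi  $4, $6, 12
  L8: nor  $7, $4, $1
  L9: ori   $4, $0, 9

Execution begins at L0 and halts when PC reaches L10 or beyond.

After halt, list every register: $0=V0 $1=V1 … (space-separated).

[0] and  $6, $4, $3  →  {$0:0, $1:7, $2:14, $3:4, $4:2, $5:10, $6:0, $7:15}
[1] bne  $6, $3, L5  →  {$0:0, $1:7, $2:14, $3:4, $4:2, $5:10, $6:0, $7:15}  ⟨branch taken⟩
[2] slt  $3, $2, $2  →  {$0:0, $1:7, $2:14, $3:0, $4:2, $5:10, $6:0, $7:15}
[5] slt  $5, $7, $3  →  {$0:0, $1:7, $2:14, $3:0, $4:2, $5:0, $6:0, $7:15}
[6] slti  $7, $2, 1  →  {$0:0, $1:7, $2:14, $3:0, $4:2, $5:0, $6:0, $7:0}
[7] andi  $4, $6, 12  →  {$0:0, $1:7, $2:14, $3:0, $4:0, $5:0, $6:0, $7:0}
[8] nor  $7, $4, $1  →  {$0:0, $1:7, $2:14, $3:0, $4:0, $5:0, $6:0, $7:65528}
[9] ori   $4, $0, 9  →  {$0:0, $1:7, $2:14, $3:0, $4:9, $5:0, $6:0, $7:65528}

$0=0 $1=7 $2=14 $3=0 $4=9 $5=0 $6=0 $7=65528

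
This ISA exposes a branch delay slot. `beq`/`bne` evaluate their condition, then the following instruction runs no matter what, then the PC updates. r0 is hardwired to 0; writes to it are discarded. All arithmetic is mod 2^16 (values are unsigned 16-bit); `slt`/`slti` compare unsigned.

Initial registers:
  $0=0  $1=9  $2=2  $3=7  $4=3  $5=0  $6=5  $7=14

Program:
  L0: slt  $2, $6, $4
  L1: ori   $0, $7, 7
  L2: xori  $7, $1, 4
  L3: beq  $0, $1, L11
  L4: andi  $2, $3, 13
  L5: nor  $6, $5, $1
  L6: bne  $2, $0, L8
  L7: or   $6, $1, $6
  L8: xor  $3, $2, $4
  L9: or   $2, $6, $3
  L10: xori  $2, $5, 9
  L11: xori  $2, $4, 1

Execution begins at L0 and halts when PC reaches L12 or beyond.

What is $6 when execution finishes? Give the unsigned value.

65535

#0 slt  $2, $6, $4 ; 0/9/0/7/3/0/5/14
#1 ori   $0, $7, 7 ; 0/9/0/7/3/0/5/14
#2 xori  $7, $1, 4 ; 0/9/0/7/3/0/5/13
#3 beq  $0, $1, L11 ; 0/9/0/7/3/0/5/13 ; →fallthru
#4 andi  $2, $3, 13 ; 0/9/5/7/3/0/5/13
#5 nor  $6, $5, $1 ; 0/9/5/7/3/0/65526/13
#6 bne  $2, $0, L8 ; 0/9/5/7/3/0/65526/13 ; →target
#7 or   $6, $1, $6 ; 0/9/5/7/3/0/65535/13
#8 xor  $3, $2, $4 ; 0/9/5/6/3/0/65535/13
#9 or   $2, $6, $3 ; 0/9/65535/6/3/0/65535/13
#10 xori  $2, $5, 9 ; 0/9/9/6/3/0/65535/13
#11 xori  $2, $4, 1 ; 0/9/2/6/3/0/65535/13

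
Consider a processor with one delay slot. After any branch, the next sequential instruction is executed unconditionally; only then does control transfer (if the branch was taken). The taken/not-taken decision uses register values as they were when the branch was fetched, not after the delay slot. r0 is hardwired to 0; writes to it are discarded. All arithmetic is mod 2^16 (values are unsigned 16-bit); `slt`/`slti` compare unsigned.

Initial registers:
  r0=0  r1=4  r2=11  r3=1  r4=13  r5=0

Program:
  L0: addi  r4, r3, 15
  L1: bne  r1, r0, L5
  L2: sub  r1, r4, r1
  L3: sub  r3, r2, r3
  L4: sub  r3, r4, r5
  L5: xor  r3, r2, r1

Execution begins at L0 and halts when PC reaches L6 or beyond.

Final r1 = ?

12

PC=0  addi  r4, r3, 15       | r0=0 r1=4 r2=11 r3=1 r4=16 r5=0
PC=1  bne  r1, r0, L5        | r0=0 r1=4 r2=11 r3=1 r4=16 r5=0  [TAKEN]
PC=2  sub  r1, r4, r1        | r0=0 r1=12 r2=11 r3=1 r4=16 r5=0
PC=5  xor  r3, r2, r1        | r0=0 r1=12 r2=11 r3=7 r4=16 r5=0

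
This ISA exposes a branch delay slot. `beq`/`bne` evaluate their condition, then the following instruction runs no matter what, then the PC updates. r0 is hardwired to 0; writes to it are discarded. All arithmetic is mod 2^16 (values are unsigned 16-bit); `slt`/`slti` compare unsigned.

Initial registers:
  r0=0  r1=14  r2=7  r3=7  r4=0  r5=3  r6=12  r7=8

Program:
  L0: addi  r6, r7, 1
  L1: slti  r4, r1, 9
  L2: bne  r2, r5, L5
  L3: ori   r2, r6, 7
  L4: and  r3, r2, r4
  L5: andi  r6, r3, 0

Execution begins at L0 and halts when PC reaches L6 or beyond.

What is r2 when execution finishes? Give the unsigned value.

  step pc=0: addi  r6, r7, 1  regs=(0,14,7,7,0,3,9,8)
  step pc=1: slti  r4, r1, 9  regs=(0,14,7,7,0,3,9,8)
  step pc=2: bne  r2, r5, L5  cond=T  regs=(0,14,7,7,0,3,9,8)
  step pc=3: ori   r2, r6, 7  regs=(0,14,15,7,0,3,9,8)
  step pc=5: andi  r6, r3, 0  regs=(0,14,15,7,0,3,0,8)

15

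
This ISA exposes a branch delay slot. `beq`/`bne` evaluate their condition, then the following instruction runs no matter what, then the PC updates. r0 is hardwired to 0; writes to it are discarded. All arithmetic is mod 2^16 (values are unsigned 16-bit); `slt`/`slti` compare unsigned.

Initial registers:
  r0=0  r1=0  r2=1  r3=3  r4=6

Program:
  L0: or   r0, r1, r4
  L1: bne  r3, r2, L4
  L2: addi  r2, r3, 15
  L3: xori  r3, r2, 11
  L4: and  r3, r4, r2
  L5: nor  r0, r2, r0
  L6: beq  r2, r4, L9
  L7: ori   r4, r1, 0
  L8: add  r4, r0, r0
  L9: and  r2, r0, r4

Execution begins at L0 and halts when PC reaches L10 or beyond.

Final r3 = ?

[0] or   r0, r1, r4  →  {r0:0, r1:0, r2:1, r3:3, r4:6}
[1] bne  r3, r2, L4  →  {r0:0, r1:0, r2:1, r3:3, r4:6}  ⟨branch taken⟩
[2] addi  r2, r3, 15  →  {r0:0, r1:0, r2:18, r3:3, r4:6}
[4] and  r3, r4, r2  →  {r0:0, r1:0, r2:18, r3:2, r4:6}
[5] nor  r0, r2, r0  →  {r0:0, r1:0, r2:18, r3:2, r4:6}
[6] beq  r2, r4, L9  →  {r0:0, r1:0, r2:18, r3:2, r4:6}  ⟨branch fallthrough⟩
[7] ori   r4, r1, 0  →  {r0:0, r1:0, r2:18, r3:2, r4:0}
[8] add  r4, r0, r0  →  {r0:0, r1:0, r2:18, r3:2, r4:0}
[9] and  r2, r0, r4  →  {r0:0, r1:0, r2:0, r3:2, r4:0}

2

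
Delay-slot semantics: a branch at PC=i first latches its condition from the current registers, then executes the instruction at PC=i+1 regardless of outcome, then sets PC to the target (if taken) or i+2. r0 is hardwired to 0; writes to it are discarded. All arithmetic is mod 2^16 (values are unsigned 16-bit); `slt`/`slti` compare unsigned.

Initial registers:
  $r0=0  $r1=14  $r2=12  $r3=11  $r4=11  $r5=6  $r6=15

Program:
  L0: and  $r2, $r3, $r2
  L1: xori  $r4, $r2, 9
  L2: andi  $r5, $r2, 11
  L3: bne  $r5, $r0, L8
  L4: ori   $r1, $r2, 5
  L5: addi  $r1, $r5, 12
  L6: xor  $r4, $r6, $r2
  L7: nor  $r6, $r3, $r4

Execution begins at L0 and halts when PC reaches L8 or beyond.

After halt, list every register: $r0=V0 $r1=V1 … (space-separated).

PC=0  and  $r2, $r3, $r2     | $r0=0 $r1=14 $r2=8 $r3=11 $r4=11 $r5=6 $r6=15
PC=1  xori  $r4, $r2, 9      | $r0=0 $r1=14 $r2=8 $r3=11 $r4=1 $r5=6 $r6=15
PC=2  andi  $r5, $r2, 11     | $r0=0 $r1=14 $r2=8 $r3=11 $r4=1 $r5=8 $r6=15
PC=3  bne  $r5, $r0, L8      | $r0=0 $r1=14 $r2=8 $r3=11 $r4=1 $r5=8 $r6=15  [TAKEN]
PC=4  ori   $r1, $r2, 5      | $r0=0 $r1=13 $r2=8 $r3=11 $r4=1 $r5=8 $r6=15

$r0=0 $r1=13 $r2=8 $r3=11 $r4=1 $r5=8 $r6=15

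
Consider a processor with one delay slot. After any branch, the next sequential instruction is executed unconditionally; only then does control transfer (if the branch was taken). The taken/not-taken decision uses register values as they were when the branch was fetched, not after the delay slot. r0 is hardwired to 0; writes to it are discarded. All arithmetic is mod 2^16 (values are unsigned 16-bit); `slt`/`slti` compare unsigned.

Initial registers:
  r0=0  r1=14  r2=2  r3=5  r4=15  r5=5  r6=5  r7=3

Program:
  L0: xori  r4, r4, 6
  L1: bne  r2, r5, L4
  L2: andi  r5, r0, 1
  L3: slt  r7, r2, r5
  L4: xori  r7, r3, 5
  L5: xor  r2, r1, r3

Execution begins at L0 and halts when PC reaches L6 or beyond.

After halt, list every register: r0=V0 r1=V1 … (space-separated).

r0=0 r1=14 r2=11 r3=5 r4=9 r5=0 r6=5 r7=0

#0 xori  r4, r4, 6 ; 0/14/2/5/9/5/5/3
#1 bne  r2, r5, L4 ; 0/14/2/5/9/5/5/3 ; →target
#2 andi  r5, r0, 1 ; 0/14/2/5/9/0/5/3
#4 xori  r7, r3, 5 ; 0/14/2/5/9/0/5/0
#5 xor  r2, r1, r3 ; 0/14/11/5/9/0/5/0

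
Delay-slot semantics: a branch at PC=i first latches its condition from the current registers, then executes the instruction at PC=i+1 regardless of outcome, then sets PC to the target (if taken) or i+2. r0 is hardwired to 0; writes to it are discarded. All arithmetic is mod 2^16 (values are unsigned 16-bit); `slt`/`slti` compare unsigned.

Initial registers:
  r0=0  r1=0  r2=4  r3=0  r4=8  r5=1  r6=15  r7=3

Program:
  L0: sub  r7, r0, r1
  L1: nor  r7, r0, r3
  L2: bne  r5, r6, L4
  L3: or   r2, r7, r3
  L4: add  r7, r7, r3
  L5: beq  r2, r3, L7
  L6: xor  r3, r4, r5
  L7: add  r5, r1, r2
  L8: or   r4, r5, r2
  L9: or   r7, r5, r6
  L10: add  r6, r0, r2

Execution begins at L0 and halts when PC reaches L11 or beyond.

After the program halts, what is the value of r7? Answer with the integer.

#0 sub  r7, r0, r1 ; 0/0/4/0/8/1/15/0
#1 nor  r7, r0, r3 ; 0/0/4/0/8/1/15/65535
#2 bne  r5, r6, L4 ; 0/0/4/0/8/1/15/65535 ; →target
#3 or   r2, r7, r3 ; 0/0/65535/0/8/1/15/65535
#4 add  r7, r7, r3 ; 0/0/65535/0/8/1/15/65535
#5 beq  r2, r3, L7 ; 0/0/65535/0/8/1/15/65535 ; →fallthru
#6 xor  r3, r4, r5 ; 0/0/65535/9/8/1/15/65535
#7 add  r5, r1, r2 ; 0/0/65535/9/8/65535/15/65535
#8 or   r4, r5, r2 ; 0/0/65535/9/65535/65535/15/65535
#9 or   r7, r5, r6 ; 0/0/65535/9/65535/65535/15/65535
#10 add  r6, r0, r2 ; 0/0/65535/9/65535/65535/65535/65535

65535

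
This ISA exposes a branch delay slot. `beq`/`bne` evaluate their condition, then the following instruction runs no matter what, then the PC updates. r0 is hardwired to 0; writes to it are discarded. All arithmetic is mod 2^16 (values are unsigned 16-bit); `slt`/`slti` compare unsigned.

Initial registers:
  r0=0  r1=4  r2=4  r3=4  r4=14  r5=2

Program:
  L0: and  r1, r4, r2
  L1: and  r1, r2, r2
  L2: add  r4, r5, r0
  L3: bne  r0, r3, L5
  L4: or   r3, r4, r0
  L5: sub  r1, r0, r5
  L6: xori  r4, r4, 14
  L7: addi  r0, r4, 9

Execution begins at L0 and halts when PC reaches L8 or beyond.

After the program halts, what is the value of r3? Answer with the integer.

[0] and  r1, r4, r2  →  {r0:0, r1:4, r2:4, r3:4, r4:14, r5:2}
[1] and  r1, r2, r2  →  {r0:0, r1:4, r2:4, r3:4, r4:14, r5:2}
[2] add  r4, r5, r0  →  {r0:0, r1:4, r2:4, r3:4, r4:2, r5:2}
[3] bne  r0, r3, L5  →  {r0:0, r1:4, r2:4, r3:4, r4:2, r5:2}  ⟨branch taken⟩
[4] or   r3, r4, r0  →  {r0:0, r1:4, r2:4, r3:2, r4:2, r5:2}
[5] sub  r1, r0, r5  →  {r0:0, r1:65534, r2:4, r3:2, r4:2, r5:2}
[6] xori  r4, r4, 14  →  {r0:0, r1:65534, r2:4, r3:2, r4:12, r5:2}
[7] addi  r0, r4, 9  →  {r0:0, r1:65534, r2:4, r3:2, r4:12, r5:2}

2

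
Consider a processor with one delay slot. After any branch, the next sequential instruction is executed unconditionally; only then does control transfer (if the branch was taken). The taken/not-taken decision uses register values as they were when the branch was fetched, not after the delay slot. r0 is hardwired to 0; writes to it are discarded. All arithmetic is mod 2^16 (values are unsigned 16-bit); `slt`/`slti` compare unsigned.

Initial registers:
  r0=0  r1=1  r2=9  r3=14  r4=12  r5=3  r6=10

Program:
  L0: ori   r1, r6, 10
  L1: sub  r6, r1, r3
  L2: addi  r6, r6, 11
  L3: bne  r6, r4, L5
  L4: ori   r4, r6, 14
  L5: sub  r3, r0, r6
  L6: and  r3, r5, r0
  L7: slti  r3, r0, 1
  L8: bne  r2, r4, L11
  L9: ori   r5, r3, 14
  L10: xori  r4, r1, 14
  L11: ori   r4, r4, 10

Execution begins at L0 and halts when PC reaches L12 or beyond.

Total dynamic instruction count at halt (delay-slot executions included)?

  step pc=0: ori   r1, r6, 10  regs=(0,10,9,14,12,3,10)
  step pc=1: sub  r6, r1, r3  regs=(0,10,9,14,12,3,65532)
  step pc=2: addi  r6, r6, 11  regs=(0,10,9,14,12,3,7)
  step pc=3: bne  r6, r4, L5  cond=T  regs=(0,10,9,14,12,3,7)
  step pc=4: ori   r4, r6, 14  regs=(0,10,9,14,15,3,7)
  step pc=5: sub  r3, r0, r6  regs=(0,10,9,65529,15,3,7)
  step pc=6: and  r3, r5, r0  regs=(0,10,9,0,15,3,7)
  step pc=7: slti  r3, r0, 1  regs=(0,10,9,1,15,3,7)
  step pc=8: bne  r2, r4, L11  cond=T  regs=(0,10,9,1,15,3,7)
  step pc=9: ori   r5, r3, 14  regs=(0,10,9,1,15,15,7)
  step pc=11: ori   r4, r4, 10  regs=(0,10,9,1,15,15,7)

11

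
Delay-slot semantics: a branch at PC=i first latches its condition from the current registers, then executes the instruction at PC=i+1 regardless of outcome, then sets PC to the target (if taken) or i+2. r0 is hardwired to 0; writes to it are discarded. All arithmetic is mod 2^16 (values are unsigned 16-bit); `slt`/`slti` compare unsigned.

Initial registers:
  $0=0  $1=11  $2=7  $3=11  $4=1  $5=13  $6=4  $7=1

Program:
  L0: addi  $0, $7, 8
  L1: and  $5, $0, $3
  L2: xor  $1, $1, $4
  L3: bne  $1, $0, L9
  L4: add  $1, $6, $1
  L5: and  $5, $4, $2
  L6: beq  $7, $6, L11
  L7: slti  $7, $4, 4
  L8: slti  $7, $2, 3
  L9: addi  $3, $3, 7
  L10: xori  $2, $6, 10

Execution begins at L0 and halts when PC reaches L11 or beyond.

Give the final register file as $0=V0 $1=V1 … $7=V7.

$0=0 $1=14 $2=14 $3=18 $4=1 $5=0 $6=4 $7=1

PC=0  addi  $0, $7, 8        | $0=0 $1=11 $2=7 $3=11 $4=1 $5=13 $6=4 $7=1
PC=1  and  $5, $0, $3        | $0=0 $1=11 $2=7 $3=11 $4=1 $5=0 $6=4 $7=1
PC=2  xor  $1, $1, $4        | $0=0 $1=10 $2=7 $3=11 $4=1 $5=0 $6=4 $7=1
PC=3  bne  $1, $0, L9        | $0=0 $1=10 $2=7 $3=11 $4=1 $5=0 $6=4 $7=1  [TAKEN]
PC=4  add  $1, $6, $1        | $0=0 $1=14 $2=7 $3=11 $4=1 $5=0 $6=4 $7=1
PC=9  addi  $3, $3, 7        | $0=0 $1=14 $2=7 $3=18 $4=1 $5=0 $6=4 $7=1
PC=10 xori  $2, $6, 10       | $0=0 $1=14 $2=14 $3=18 $4=1 $5=0 $6=4 $7=1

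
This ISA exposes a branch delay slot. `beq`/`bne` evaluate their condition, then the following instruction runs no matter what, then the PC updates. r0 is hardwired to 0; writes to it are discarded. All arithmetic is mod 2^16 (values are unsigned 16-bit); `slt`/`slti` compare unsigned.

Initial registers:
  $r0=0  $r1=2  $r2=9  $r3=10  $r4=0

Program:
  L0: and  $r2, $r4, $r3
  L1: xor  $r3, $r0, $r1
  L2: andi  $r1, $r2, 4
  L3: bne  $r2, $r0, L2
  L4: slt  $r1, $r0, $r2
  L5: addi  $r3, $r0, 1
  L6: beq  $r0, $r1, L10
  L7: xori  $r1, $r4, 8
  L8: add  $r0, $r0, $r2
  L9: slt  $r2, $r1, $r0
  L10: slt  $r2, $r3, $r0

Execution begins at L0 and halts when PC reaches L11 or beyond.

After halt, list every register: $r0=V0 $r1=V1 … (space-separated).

[0] and  $r2, $r4, $r3  →  {$r0:0, $r1:2, $r2:0, $r3:10, $r4:0}
[1] xor  $r3, $r0, $r1  →  {$r0:0, $r1:2, $r2:0, $r3:2, $r4:0}
[2] andi  $r1, $r2, 4  →  {$r0:0, $r1:0, $r2:0, $r3:2, $r4:0}
[3] bne  $r2, $r0, L2  →  {$r0:0, $r1:0, $r2:0, $r3:2, $r4:0}  ⟨branch fallthrough⟩
[4] slt  $r1, $r0, $r2  →  {$r0:0, $r1:0, $r2:0, $r3:2, $r4:0}
[5] addi  $r3, $r0, 1  →  {$r0:0, $r1:0, $r2:0, $r3:1, $r4:0}
[6] beq  $r0, $r1, L10  →  {$r0:0, $r1:0, $r2:0, $r3:1, $r4:0}  ⟨branch taken⟩
[7] xori  $r1, $r4, 8  →  {$r0:0, $r1:8, $r2:0, $r3:1, $r4:0}
[10] slt  $r2, $r3, $r0  →  {$r0:0, $r1:8, $r2:0, $r3:1, $r4:0}

$r0=0 $r1=8 $r2=0 $r3=1 $r4=0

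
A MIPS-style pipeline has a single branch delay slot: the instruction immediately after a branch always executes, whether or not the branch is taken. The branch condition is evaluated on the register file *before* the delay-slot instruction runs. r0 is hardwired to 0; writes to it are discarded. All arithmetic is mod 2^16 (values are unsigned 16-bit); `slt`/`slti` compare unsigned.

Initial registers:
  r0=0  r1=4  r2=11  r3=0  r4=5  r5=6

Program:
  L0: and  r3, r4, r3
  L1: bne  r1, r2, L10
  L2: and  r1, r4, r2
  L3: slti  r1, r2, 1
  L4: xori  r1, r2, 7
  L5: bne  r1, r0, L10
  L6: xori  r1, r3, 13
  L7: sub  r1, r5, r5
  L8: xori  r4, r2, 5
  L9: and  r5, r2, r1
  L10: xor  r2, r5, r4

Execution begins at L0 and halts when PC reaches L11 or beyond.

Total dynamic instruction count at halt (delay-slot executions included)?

#0 and  r3, r4, r3 ; 0/4/11/0/5/6
#1 bne  r1, r2, L10 ; 0/4/11/0/5/6 ; →target
#2 and  r1, r4, r2 ; 0/1/11/0/5/6
#10 xor  r2, r5, r4 ; 0/1/3/0/5/6

4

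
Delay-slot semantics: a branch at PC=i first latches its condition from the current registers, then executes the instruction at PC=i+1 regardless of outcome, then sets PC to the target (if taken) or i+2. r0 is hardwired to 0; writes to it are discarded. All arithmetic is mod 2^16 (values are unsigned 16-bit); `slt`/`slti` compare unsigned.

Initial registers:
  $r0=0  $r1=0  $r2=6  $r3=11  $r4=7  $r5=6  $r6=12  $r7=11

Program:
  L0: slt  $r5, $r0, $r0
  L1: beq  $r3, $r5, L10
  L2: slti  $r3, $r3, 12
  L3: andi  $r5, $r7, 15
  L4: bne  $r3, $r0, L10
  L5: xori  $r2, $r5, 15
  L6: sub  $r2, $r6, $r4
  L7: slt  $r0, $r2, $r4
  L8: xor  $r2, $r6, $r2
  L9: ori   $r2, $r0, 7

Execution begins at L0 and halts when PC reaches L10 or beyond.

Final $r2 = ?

PC=0  slt  $r5, $r0, $r0     | $r0=0 $r1=0 $r2=6 $r3=11 $r4=7 $r5=0 $r6=12 $r7=11
PC=1  beq  $r3, $r5, L10     | $r0=0 $r1=0 $r2=6 $r3=11 $r4=7 $r5=0 $r6=12 $r7=11  [not taken]
PC=2  slti  $r3, $r3, 12     | $r0=0 $r1=0 $r2=6 $r3=1 $r4=7 $r5=0 $r6=12 $r7=11
PC=3  andi  $r5, $r7, 15     | $r0=0 $r1=0 $r2=6 $r3=1 $r4=7 $r5=11 $r6=12 $r7=11
PC=4  bne  $r3, $r0, L10     | $r0=0 $r1=0 $r2=6 $r3=1 $r4=7 $r5=11 $r6=12 $r7=11  [TAKEN]
PC=5  xori  $r2, $r5, 15     | $r0=0 $r1=0 $r2=4 $r3=1 $r4=7 $r5=11 $r6=12 $r7=11

4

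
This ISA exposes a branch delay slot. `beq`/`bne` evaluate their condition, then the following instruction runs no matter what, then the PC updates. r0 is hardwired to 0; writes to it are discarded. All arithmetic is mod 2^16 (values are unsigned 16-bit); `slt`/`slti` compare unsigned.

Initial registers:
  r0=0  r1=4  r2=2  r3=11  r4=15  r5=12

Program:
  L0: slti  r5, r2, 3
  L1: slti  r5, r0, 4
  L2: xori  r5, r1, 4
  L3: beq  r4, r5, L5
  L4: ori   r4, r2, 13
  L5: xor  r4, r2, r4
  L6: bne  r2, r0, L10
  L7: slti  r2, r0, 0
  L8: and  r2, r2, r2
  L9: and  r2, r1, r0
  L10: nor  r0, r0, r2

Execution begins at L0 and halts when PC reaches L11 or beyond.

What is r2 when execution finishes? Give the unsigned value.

#0 slti  r5, r2, 3 ; 0/4/2/11/15/1
#1 slti  r5, r0, 4 ; 0/4/2/11/15/1
#2 xori  r5, r1, 4 ; 0/4/2/11/15/0
#3 beq  r4, r5, L5 ; 0/4/2/11/15/0 ; →fallthru
#4 ori   r4, r2, 13 ; 0/4/2/11/15/0
#5 xor  r4, r2, r4 ; 0/4/2/11/13/0
#6 bne  r2, r0, L10 ; 0/4/2/11/13/0 ; →target
#7 slti  r2, r0, 0 ; 0/4/0/11/13/0
#10 nor  r0, r0, r2 ; 0/4/0/11/13/0

0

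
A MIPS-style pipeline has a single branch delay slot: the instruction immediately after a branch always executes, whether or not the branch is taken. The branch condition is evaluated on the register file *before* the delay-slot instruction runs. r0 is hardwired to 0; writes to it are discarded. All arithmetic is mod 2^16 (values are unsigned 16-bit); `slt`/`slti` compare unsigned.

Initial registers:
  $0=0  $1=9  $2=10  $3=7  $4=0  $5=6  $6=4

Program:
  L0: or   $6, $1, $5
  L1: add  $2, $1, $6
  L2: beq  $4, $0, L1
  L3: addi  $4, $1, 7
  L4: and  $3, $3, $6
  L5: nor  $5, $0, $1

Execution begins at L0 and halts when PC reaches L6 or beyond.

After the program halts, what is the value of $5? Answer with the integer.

65526

#0 or   $6, $1, $5 ; 0/9/10/7/0/6/15
#1 add  $2, $1, $6 ; 0/9/24/7/0/6/15
#2 beq  $4, $0, L1 ; 0/9/24/7/0/6/15 ; →target
#3 addi  $4, $1, 7 ; 0/9/24/7/16/6/15
#1 add  $2, $1, $6 ; 0/9/24/7/16/6/15
#2 beq  $4, $0, L1 ; 0/9/24/7/16/6/15 ; →fallthru
#3 addi  $4, $1, 7 ; 0/9/24/7/16/6/15
#4 and  $3, $3, $6 ; 0/9/24/7/16/6/15
#5 nor  $5, $0, $1 ; 0/9/24/7/16/65526/15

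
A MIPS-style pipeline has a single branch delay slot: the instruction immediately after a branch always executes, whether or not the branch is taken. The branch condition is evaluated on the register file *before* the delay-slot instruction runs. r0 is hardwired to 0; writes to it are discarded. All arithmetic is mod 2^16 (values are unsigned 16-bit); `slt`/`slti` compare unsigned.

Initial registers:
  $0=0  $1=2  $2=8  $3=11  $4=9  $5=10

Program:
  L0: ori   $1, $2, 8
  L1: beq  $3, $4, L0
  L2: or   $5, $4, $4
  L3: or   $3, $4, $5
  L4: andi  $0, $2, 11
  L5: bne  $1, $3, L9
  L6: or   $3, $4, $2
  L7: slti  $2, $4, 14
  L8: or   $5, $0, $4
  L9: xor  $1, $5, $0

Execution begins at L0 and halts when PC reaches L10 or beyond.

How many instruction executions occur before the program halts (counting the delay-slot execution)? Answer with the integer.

8

  step pc=0: ori   $1, $2, 8  regs=(0,8,8,11,9,10)
  step pc=1: beq  $3, $4, L0  cond=F  regs=(0,8,8,11,9,10)
  step pc=2: or   $5, $4, $4  regs=(0,8,8,11,9,9)
  step pc=3: or   $3, $4, $5  regs=(0,8,8,9,9,9)
  step pc=4: andi  $0, $2, 11  regs=(0,8,8,9,9,9)
  step pc=5: bne  $1, $3, L9  cond=T  regs=(0,8,8,9,9,9)
  step pc=6: or   $3, $4, $2  regs=(0,8,8,9,9,9)
  step pc=9: xor  $1, $5, $0  regs=(0,9,8,9,9,9)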